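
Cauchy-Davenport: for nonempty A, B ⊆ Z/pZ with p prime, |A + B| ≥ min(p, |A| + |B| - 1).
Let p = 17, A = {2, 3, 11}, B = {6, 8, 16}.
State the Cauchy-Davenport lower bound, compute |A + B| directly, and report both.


Cauchy-Davenport: |A + B| ≥ min(p, |A| + |B| - 1) for A, B nonempty in Z/pZ.
|A| = 3, |B| = 3, p = 17.
CD lower bound = min(17, 3 + 3 - 1) = min(17, 5) = 5.
Compute A + B mod 17 directly:
a = 2: 2+6=8, 2+8=10, 2+16=1
a = 3: 3+6=9, 3+8=11, 3+16=2
a = 11: 11+6=0, 11+8=2, 11+16=10
A + B = {0, 1, 2, 8, 9, 10, 11}, so |A + B| = 7.
Verify: 7 ≥ 5? Yes ✓.

CD lower bound = 5, actual |A + B| = 7.


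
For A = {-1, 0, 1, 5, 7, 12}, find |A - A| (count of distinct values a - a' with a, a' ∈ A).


A - A = {a - a' : a, a' ∈ A}; |A| = 6.
Bounds: 2|A|-1 ≤ |A - A| ≤ |A|² - |A| + 1, i.e. 11 ≤ |A - A| ≤ 31.
Note: 0 ∈ A - A always (from a - a). The set is symmetric: if d ∈ A - A then -d ∈ A - A.
Enumerate nonzero differences d = a - a' with a > a' (then include -d):
Positive differences: {1, 2, 4, 5, 6, 7, 8, 11, 12, 13}
Full difference set: {0} ∪ (positive diffs) ∪ (negative diffs).
|A - A| = 1 + 2·10 = 21 (matches direct enumeration: 21).

|A - A| = 21


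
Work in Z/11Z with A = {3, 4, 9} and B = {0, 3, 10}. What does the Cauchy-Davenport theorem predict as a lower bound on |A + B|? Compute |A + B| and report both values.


Cauchy-Davenport: |A + B| ≥ min(p, |A| + |B| - 1) for A, B nonempty in Z/pZ.
|A| = 3, |B| = 3, p = 11.
CD lower bound = min(11, 3 + 3 - 1) = min(11, 5) = 5.
Compute A + B mod 11 directly:
a = 3: 3+0=3, 3+3=6, 3+10=2
a = 4: 4+0=4, 4+3=7, 4+10=3
a = 9: 9+0=9, 9+3=1, 9+10=8
A + B = {1, 2, 3, 4, 6, 7, 8, 9}, so |A + B| = 8.
Verify: 8 ≥ 5? Yes ✓.

CD lower bound = 5, actual |A + B| = 8.


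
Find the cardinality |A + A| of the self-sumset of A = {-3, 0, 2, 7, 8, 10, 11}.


A + A = {a + a' : a, a' ∈ A}; |A| = 7.
General bounds: 2|A| - 1 ≤ |A + A| ≤ |A|(|A|+1)/2, i.e. 13 ≤ |A + A| ≤ 28.
Lower bound 2|A|-1 is attained iff A is an arithmetic progression.
Enumerate sums a + a' for a ≤ a' (symmetric, so this suffices):
a = -3: -3+-3=-6, -3+0=-3, -3+2=-1, -3+7=4, -3+8=5, -3+10=7, -3+11=8
a = 0: 0+0=0, 0+2=2, 0+7=7, 0+8=8, 0+10=10, 0+11=11
a = 2: 2+2=4, 2+7=9, 2+8=10, 2+10=12, 2+11=13
a = 7: 7+7=14, 7+8=15, 7+10=17, 7+11=18
a = 8: 8+8=16, 8+10=18, 8+11=19
a = 10: 10+10=20, 10+11=21
a = 11: 11+11=22
Distinct sums: {-6, -3, -1, 0, 2, 4, 5, 7, 8, 9, 10, 11, 12, 13, 14, 15, 16, 17, 18, 19, 20, 21, 22}
|A + A| = 23

|A + A| = 23


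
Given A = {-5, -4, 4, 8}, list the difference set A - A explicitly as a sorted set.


A - A = {a - a' : a, a' ∈ A}.
Compute a - a' for each ordered pair (a, a'):
a = -5: -5--5=0, -5--4=-1, -5-4=-9, -5-8=-13
a = -4: -4--5=1, -4--4=0, -4-4=-8, -4-8=-12
a = 4: 4--5=9, 4--4=8, 4-4=0, 4-8=-4
a = 8: 8--5=13, 8--4=12, 8-4=4, 8-8=0
Collecting distinct values (and noting 0 appears from a-a):
A - A = {-13, -12, -9, -8, -4, -1, 0, 1, 4, 8, 9, 12, 13}
|A - A| = 13

A - A = {-13, -12, -9, -8, -4, -1, 0, 1, 4, 8, 9, 12, 13}


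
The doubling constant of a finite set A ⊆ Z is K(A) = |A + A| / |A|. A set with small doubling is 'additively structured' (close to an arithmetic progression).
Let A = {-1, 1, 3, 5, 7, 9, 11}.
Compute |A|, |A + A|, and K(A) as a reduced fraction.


|A| = 7.
Compute A + A by enumerating all 49 pairs.
A + A = {-2, 0, 2, 4, 6, 8, 10, 12, 14, 16, 18, 20, 22}, so |A + A| = 13.
K = |A + A| / |A| = 13/7 (already in lowest terms) ≈ 1.8571.
Reference: AP of size 7 gives K = 13/7 ≈ 1.8571; a fully generic set of size 7 gives K ≈ 4.0000.

|A| = 7, |A + A| = 13, K = 13/7.


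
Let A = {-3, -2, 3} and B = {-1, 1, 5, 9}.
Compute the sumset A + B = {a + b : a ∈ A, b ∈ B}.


A + B = {a + b : a ∈ A, b ∈ B}.
Enumerate all |A|·|B| = 3·4 = 12 pairs (a, b) and collect distinct sums.
a = -3: -3+-1=-4, -3+1=-2, -3+5=2, -3+9=6
a = -2: -2+-1=-3, -2+1=-1, -2+5=3, -2+9=7
a = 3: 3+-1=2, 3+1=4, 3+5=8, 3+9=12
Collecting distinct sums: A + B = {-4, -3, -2, -1, 2, 3, 4, 6, 7, 8, 12}
|A + B| = 11

A + B = {-4, -3, -2, -1, 2, 3, 4, 6, 7, 8, 12}


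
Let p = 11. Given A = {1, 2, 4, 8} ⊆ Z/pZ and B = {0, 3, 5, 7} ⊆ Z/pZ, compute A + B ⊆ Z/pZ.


Work in Z/11Z: reduce every sum a + b modulo 11.
Enumerate all 16 pairs:
a = 1: 1+0=1, 1+3=4, 1+5=6, 1+7=8
a = 2: 2+0=2, 2+3=5, 2+5=7, 2+7=9
a = 4: 4+0=4, 4+3=7, 4+5=9, 4+7=0
a = 8: 8+0=8, 8+3=0, 8+5=2, 8+7=4
Distinct residues collected: {0, 1, 2, 4, 5, 6, 7, 8, 9}
|A + B| = 9 (out of 11 total residues).

A + B = {0, 1, 2, 4, 5, 6, 7, 8, 9}


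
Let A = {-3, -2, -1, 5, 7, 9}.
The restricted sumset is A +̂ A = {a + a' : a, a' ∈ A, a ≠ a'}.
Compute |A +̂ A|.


Restricted sumset: A +̂ A = {a + a' : a ∈ A, a' ∈ A, a ≠ a'}.
Equivalently, take A + A and drop any sum 2a that is achievable ONLY as a + a for a ∈ A (i.e. sums representable only with equal summands).
Enumerate pairs (a, a') with a < a' (symmetric, so each unordered pair gives one sum; this covers all a ≠ a'):
  -3 + -2 = -5
  -3 + -1 = -4
  -3 + 5 = 2
  -3 + 7 = 4
  -3 + 9 = 6
  -2 + -1 = -3
  -2 + 5 = 3
  -2 + 7 = 5
  -2 + 9 = 7
  -1 + 5 = 4
  -1 + 7 = 6
  -1 + 9 = 8
  5 + 7 = 12
  5 + 9 = 14
  7 + 9 = 16
Collected distinct sums: {-5, -4, -3, 2, 3, 4, 5, 6, 7, 8, 12, 14, 16}
|A +̂ A| = 13
(Reference bound: |A +̂ A| ≥ 2|A| - 3 for |A| ≥ 2, with |A| = 6 giving ≥ 9.)

|A +̂ A| = 13


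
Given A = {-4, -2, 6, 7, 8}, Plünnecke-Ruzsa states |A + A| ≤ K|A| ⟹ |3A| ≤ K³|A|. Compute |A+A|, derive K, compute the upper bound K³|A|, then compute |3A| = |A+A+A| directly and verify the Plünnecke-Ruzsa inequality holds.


|A| = 5.
Step 1: Compute A + A by enumerating all 25 pairs.
A + A = {-8, -6, -4, 2, 3, 4, 5, 6, 12, 13, 14, 15, 16}, so |A + A| = 13.
Step 2: Doubling constant K = |A + A|/|A| = 13/5 = 13/5 ≈ 2.6000.
Step 3: Plünnecke-Ruzsa gives |3A| ≤ K³·|A| = (2.6000)³ · 5 ≈ 87.8800.
Step 4: Compute 3A = A + A + A directly by enumerating all triples (a,b,c) ∈ A³; |3A| = 25.
Step 5: Check 25 ≤ 87.8800? Yes ✓.

K = 13/5, Plünnecke-Ruzsa bound K³|A| ≈ 87.8800, |3A| = 25, inequality holds.


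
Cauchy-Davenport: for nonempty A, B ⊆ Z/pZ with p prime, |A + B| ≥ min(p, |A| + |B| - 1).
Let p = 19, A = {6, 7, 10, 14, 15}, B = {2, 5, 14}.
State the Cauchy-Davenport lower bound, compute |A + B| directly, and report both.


Cauchy-Davenport: |A + B| ≥ min(p, |A| + |B| - 1) for A, B nonempty in Z/pZ.
|A| = 5, |B| = 3, p = 19.
CD lower bound = min(19, 5 + 3 - 1) = min(19, 7) = 7.
Compute A + B mod 19 directly:
a = 6: 6+2=8, 6+5=11, 6+14=1
a = 7: 7+2=9, 7+5=12, 7+14=2
a = 10: 10+2=12, 10+5=15, 10+14=5
a = 14: 14+2=16, 14+5=0, 14+14=9
a = 15: 15+2=17, 15+5=1, 15+14=10
A + B = {0, 1, 2, 5, 8, 9, 10, 11, 12, 15, 16, 17}, so |A + B| = 12.
Verify: 12 ≥ 7? Yes ✓.

CD lower bound = 7, actual |A + B| = 12.


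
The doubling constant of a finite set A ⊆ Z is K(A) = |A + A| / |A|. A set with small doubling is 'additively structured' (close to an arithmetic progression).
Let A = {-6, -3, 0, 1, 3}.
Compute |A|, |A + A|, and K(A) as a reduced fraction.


|A| = 5.
Compute A + A by enumerating all 25 pairs.
A + A = {-12, -9, -6, -5, -3, -2, 0, 1, 2, 3, 4, 6}, so |A + A| = 12.
K = |A + A| / |A| = 12/5 (already in lowest terms) ≈ 2.4000.
Reference: AP of size 5 gives K = 9/5 ≈ 1.8000; a fully generic set of size 5 gives K ≈ 3.0000.

|A| = 5, |A + A| = 12, K = 12/5.


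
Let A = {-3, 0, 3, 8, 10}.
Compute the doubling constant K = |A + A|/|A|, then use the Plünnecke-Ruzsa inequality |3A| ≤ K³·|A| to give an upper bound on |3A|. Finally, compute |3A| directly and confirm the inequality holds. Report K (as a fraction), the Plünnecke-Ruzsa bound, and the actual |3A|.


|A| = 5.
Step 1: Compute A + A by enumerating all 25 pairs.
A + A = {-6, -3, 0, 3, 5, 6, 7, 8, 10, 11, 13, 16, 18, 20}, so |A + A| = 14.
Step 2: Doubling constant K = |A + A|/|A| = 14/5 = 14/5 ≈ 2.8000.
Step 3: Plünnecke-Ruzsa gives |3A| ≤ K³·|A| = (2.8000)³ · 5 ≈ 109.7600.
Step 4: Compute 3A = A + A + A directly by enumerating all triples (a,b,c) ∈ A³; |3A| = 28.
Step 5: Check 28 ≤ 109.7600? Yes ✓.

K = 14/5, Plünnecke-Ruzsa bound K³|A| ≈ 109.7600, |3A| = 28, inequality holds.


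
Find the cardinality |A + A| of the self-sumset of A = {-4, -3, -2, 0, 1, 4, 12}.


A + A = {a + a' : a, a' ∈ A}; |A| = 7.
General bounds: 2|A| - 1 ≤ |A + A| ≤ |A|(|A|+1)/2, i.e. 13 ≤ |A + A| ≤ 28.
Lower bound 2|A|-1 is attained iff A is an arithmetic progression.
Enumerate sums a + a' for a ≤ a' (symmetric, so this suffices):
a = -4: -4+-4=-8, -4+-3=-7, -4+-2=-6, -4+0=-4, -4+1=-3, -4+4=0, -4+12=8
a = -3: -3+-3=-6, -3+-2=-5, -3+0=-3, -3+1=-2, -3+4=1, -3+12=9
a = -2: -2+-2=-4, -2+0=-2, -2+1=-1, -2+4=2, -2+12=10
a = 0: 0+0=0, 0+1=1, 0+4=4, 0+12=12
a = 1: 1+1=2, 1+4=5, 1+12=13
a = 4: 4+4=8, 4+12=16
a = 12: 12+12=24
Distinct sums: {-8, -7, -6, -5, -4, -3, -2, -1, 0, 1, 2, 4, 5, 8, 9, 10, 12, 13, 16, 24}
|A + A| = 20

|A + A| = 20


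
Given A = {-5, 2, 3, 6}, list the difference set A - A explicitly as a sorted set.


A - A = {a - a' : a, a' ∈ A}.
Compute a - a' for each ordered pair (a, a'):
a = -5: -5--5=0, -5-2=-7, -5-3=-8, -5-6=-11
a = 2: 2--5=7, 2-2=0, 2-3=-1, 2-6=-4
a = 3: 3--5=8, 3-2=1, 3-3=0, 3-6=-3
a = 6: 6--5=11, 6-2=4, 6-3=3, 6-6=0
Collecting distinct values (and noting 0 appears from a-a):
A - A = {-11, -8, -7, -4, -3, -1, 0, 1, 3, 4, 7, 8, 11}
|A - A| = 13

A - A = {-11, -8, -7, -4, -3, -1, 0, 1, 3, 4, 7, 8, 11}


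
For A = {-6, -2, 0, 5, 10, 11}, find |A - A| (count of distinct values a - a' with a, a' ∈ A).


A - A = {a - a' : a, a' ∈ A}; |A| = 6.
Bounds: 2|A|-1 ≤ |A - A| ≤ |A|² - |A| + 1, i.e. 11 ≤ |A - A| ≤ 31.
Note: 0 ∈ A - A always (from a - a). The set is symmetric: if d ∈ A - A then -d ∈ A - A.
Enumerate nonzero differences d = a - a' with a > a' (then include -d):
Positive differences: {1, 2, 4, 5, 6, 7, 10, 11, 12, 13, 16, 17}
Full difference set: {0} ∪ (positive diffs) ∪ (negative diffs).
|A - A| = 1 + 2·12 = 25 (matches direct enumeration: 25).

|A - A| = 25


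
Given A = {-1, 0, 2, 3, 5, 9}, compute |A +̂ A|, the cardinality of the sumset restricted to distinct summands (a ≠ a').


Restricted sumset: A +̂ A = {a + a' : a ∈ A, a' ∈ A, a ≠ a'}.
Equivalently, take A + A and drop any sum 2a that is achievable ONLY as a + a for a ∈ A (i.e. sums representable only with equal summands).
Enumerate pairs (a, a') with a < a' (symmetric, so each unordered pair gives one sum; this covers all a ≠ a'):
  -1 + 0 = -1
  -1 + 2 = 1
  -1 + 3 = 2
  -1 + 5 = 4
  -1 + 9 = 8
  0 + 2 = 2
  0 + 3 = 3
  0 + 5 = 5
  0 + 9 = 9
  2 + 3 = 5
  2 + 5 = 7
  2 + 9 = 11
  3 + 5 = 8
  3 + 9 = 12
  5 + 9 = 14
Collected distinct sums: {-1, 1, 2, 3, 4, 5, 7, 8, 9, 11, 12, 14}
|A +̂ A| = 12
(Reference bound: |A +̂ A| ≥ 2|A| - 3 for |A| ≥ 2, with |A| = 6 giving ≥ 9.)

|A +̂ A| = 12


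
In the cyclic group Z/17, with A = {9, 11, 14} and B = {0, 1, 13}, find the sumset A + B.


Work in Z/17Z: reduce every sum a + b modulo 17.
Enumerate all 9 pairs:
a = 9: 9+0=9, 9+1=10, 9+13=5
a = 11: 11+0=11, 11+1=12, 11+13=7
a = 14: 14+0=14, 14+1=15, 14+13=10
Distinct residues collected: {5, 7, 9, 10, 11, 12, 14, 15}
|A + B| = 8 (out of 17 total residues).

A + B = {5, 7, 9, 10, 11, 12, 14, 15}


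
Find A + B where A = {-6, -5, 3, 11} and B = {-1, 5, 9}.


A + B = {a + b : a ∈ A, b ∈ B}.
Enumerate all |A|·|B| = 4·3 = 12 pairs (a, b) and collect distinct sums.
a = -6: -6+-1=-7, -6+5=-1, -6+9=3
a = -5: -5+-1=-6, -5+5=0, -5+9=4
a = 3: 3+-1=2, 3+5=8, 3+9=12
a = 11: 11+-1=10, 11+5=16, 11+9=20
Collecting distinct sums: A + B = {-7, -6, -1, 0, 2, 3, 4, 8, 10, 12, 16, 20}
|A + B| = 12

A + B = {-7, -6, -1, 0, 2, 3, 4, 8, 10, 12, 16, 20}


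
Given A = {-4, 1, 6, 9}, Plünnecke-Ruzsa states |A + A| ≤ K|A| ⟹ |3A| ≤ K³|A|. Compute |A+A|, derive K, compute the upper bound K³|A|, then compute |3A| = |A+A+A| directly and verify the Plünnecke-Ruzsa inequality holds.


|A| = 4.
Step 1: Compute A + A by enumerating all 16 pairs.
A + A = {-8, -3, 2, 5, 7, 10, 12, 15, 18}, so |A + A| = 9.
Step 2: Doubling constant K = |A + A|/|A| = 9/4 = 9/4 ≈ 2.2500.
Step 3: Plünnecke-Ruzsa gives |3A| ≤ K³·|A| = (2.2500)³ · 4 ≈ 45.5625.
Step 4: Compute 3A = A + A + A directly by enumerating all triples (a,b,c) ∈ A³; |3A| = 16.
Step 5: Check 16 ≤ 45.5625? Yes ✓.

K = 9/4, Plünnecke-Ruzsa bound K³|A| ≈ 45.5625, |3A| = 16, inequality holds.


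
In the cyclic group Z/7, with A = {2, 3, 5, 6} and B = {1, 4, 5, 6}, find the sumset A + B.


Work in Z/7Z: reduce every sum a + b modulo 7.
Enumerate all 16 pairs:
a = 2: 2+1=3, 2+4=6, 2+5=0, 2+6=1
a = 3: 3+1=4, 3+4=0, 3+5=1, 3+6=2
a = 5: 5+1=6, 5+4=2, 5+5=3, 5+6=4
a = 6: 6+1=0, 6+4=3, 6+5=4, 6+6=5
Distinct residues collected: {0, 1, 2, 3, 4, 5, 6}
|A + B| = 7 (out of 7 total residues).

A + B = {0, 1, 2, 3, 4, 5, 6}


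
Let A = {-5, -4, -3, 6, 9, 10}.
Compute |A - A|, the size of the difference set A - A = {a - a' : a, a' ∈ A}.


A - A = {a - a' : a, a' ∈ A}; |A| = 6.
Bounds: 2|A|-1 ≤ |A - A| ≤ |A|² - |A| + 1, i.e. 11 ≤ |A - A| ≤ 31.
Note: 0 ∈ A - A always (from a - a). The set is symmetric: if d ∈ A - A then -d ∈ A - A.
Enumerate nonzero differences d = a - a' with a > a' (then include -d):
Positive differences: {1, 2, 3, 4, 9, 10, 11, 12, 13, 14, 15}
Full difference set: {0} ∪ (positive diffs) ∪ (negative diffs).
|A - A| = 1 + 2·11 = 23 (matches direct enumeration: 23).

|A - A| = 23


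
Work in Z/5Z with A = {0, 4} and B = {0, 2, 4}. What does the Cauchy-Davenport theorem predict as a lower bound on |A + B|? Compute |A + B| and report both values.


Cauchy-Davenport: |A + B| ≥ min(p, |A| + |B| - 1) for A, B nonempty in Z/pZ.
|A| = 2, |B| = 3, p = 5.
CD lower bound = min(5, 2 + 3 - 1) = min(5, 4) = 4.
Compute A + B mod 5 directly:
a = 0: 0+0=0, 0+2=2, 0+4=4
a = 4: 4+0=4, 4+2=1, 4+4=3
A + B = {0, 1, 2, 3, 4}, so |A + B| = 5.
Verify: 5 ≥ 4? Yes ✓.

CD lower bound = 4, actual |A + B| = 5.


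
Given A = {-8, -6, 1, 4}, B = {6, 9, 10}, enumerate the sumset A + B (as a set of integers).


A + B = {a + b : a ∈ A, b ∈ B}.
Enumerate all |A|·|B| = 4·3 = 12 pairs (a, b) and collect distinct sums.
a = -8: -8+6=-2, -8+9=1, -8+10=2
a = -6: -6+6=0, -6+9=3, -6+10=4
a = 1: 1+6=7, 1+9=10, 1+10=11
a = 4: 4+6=10, 4+9=13, 4+10=14
Collecting distinct sums: A + B = {-2, 0, 1, 2, 3, 4, 7, 10, 11, 13, 14}
|A + B| = 11

A + B = {-2, 0, 1, 2, 3, 4, 7, 10, 11, 13, 14}


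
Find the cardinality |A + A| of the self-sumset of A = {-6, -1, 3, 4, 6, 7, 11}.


A + A = {a + a' : a, a' ∈ A}; |A| = 7.
General bounds: 2|A| - 1 ≤ |A + A| ≤ |A|(|A|+1)/2, i.e. 13 ≤ |A + A| ≤ 28.
Lower bound 2|A|-1 is attained iff A is an arithmetic progression.
Enumerate sums a + a' for a ≤ a' (symmetric, so this suffices):
a = -6: -6+-6=-12, -6+-1=-7, -6+3=-3, -6+4=-2, -6+6=0, -6+7=1, -6+11=5
a = -1: -1+-1=-2, -1+3=2, -1+4=3, -1+6=5, -1+7=6, -1+11=10
a = 3: 3+3=6, 3+4=7, 3+6=9, 3+7=10, 3+11=14
a = 4: 4+4=8, 4+6=10, 4+7=11, 4+11=15
a = 6: 6+6=12, 6+7=13, 6+11=17
a = 7: 7+7=14, 7+11=18
a = 11: 11+11=22
Distinct sums: {-12, -7, -3, -2, 0, 1, 2, 3, 5, 6, 7, 8, 9, 10, 11, 12, 13, 14, 15, 17, 18, 22}
|A + A| = 22

|A + A| = 22


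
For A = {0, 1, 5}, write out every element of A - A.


A - A = {a - a' : a, a' ∈ A}.
Compute a - a' for each ordered pair (a, a'):
a = 0: 0-0=0, 0-1=-1, 0-5=-5
a = 1: 1-0=1, 1-1=0, 1-5=-4
a = 5: 5-0=5, 5-1=4, 5-5=0
Collecting distinct values (and noting 0 appears from a-a):
A - A = {-5, -4, -1, 0, 1, 4, 5}
|A - A| = 7

A - A = {-5, -4, -1, 0, 1, 4, 5}


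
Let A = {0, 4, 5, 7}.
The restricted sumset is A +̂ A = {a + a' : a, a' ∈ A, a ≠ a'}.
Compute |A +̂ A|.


Restricted sumset: A +̂ A = {a + a' : a ∈ A, a' ∈ A, a ≠ a'}.
Equivalently, take A + A and drop any sum 2a that is achievable ONLY as a + a for a ∈ A (i.e. sums representable only with equal summands).
Enumerate pairs (a, a') with a < a' (symmetric, so each unordered pair gives one sum; this covers all a ≠ a'):
  0 + 4 = 4
  0 + 5 = 5
  0 + 7 = 7
  4 + 5 = 9
  4 + 7 = 11
  5 + 7 = 12
Collected distinct sums: {4, 5, 7, 9, 11, 12}
|A +̂ A| = 6
(Reference bound: |A +̂ A| ≥ 2|A| - 3 for |A| ≥ 2, with |A| = 4 giving ≥ 5.)

|A +̂ A| = 6


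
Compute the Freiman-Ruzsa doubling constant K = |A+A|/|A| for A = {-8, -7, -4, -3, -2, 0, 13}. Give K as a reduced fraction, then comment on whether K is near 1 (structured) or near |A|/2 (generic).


|A| = 7.
Compute A + A by enumerating all 49 pairs.
A + A = {-16, -15, -14, -12, -11, -10, -9, -8, -7, -6, -5, -4, -3, -2, 0, 5, 6, 9, 10, 11, 13, 26}, so |A + A| = 22.
K = |A + A| / |A| = 22/7 (already in lowest terms) ≈ 3.1429.
Reference: AP of size 7 gives K = 13/7 ≈ 1.8571; a fully generic set of size 7 gives K ≈ 4.0000.

|A| = 7, |A + A| = 22, K = 22/7.


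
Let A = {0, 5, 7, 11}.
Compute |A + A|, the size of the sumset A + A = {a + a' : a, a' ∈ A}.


A + A = {a + a' : a, a' ∈ A}; |A| = 4.
General bounds: 2|A| - 1 ≤ |A + A| ≤ |A|(|A|+1)/2, i.e. 7 ≤ |A + A| ≤ 10.
Lower bound 2|A|-1 is attained iff A is an arithmetic progression.
Enumerate sums a + a' for a ≤ a' (symmetric, so this suffices):
a = 0: 0+0=0, 0+5=5, 0+7=7, 0+11=11
a = 5: 5+5=10, 5+7=12, 5+11=16
a = 7: 7+7=14, 7+11=18
a = 11: 11+11=22
Distinct sums: {0, 5, 7, 10, 11, 12, 14, 16, 18, 22}
|A + A| = 10

|A + A| = 10


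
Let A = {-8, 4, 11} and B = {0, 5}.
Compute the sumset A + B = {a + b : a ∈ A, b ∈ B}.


A + B = {a + b : a ∈ A, b ∈ B}.
Enumerate all |A|·|B| = 3·2 = 6 pairs (a, b) and collect distinct sums.
a = -8: -8+0=-8, -8+5=-3
a = 4: 4+0=4, 4+5=9
a = 11: 11+0=11, 11+5=16
Collecting distinct sums: A + B = {-8, -3, 4, 9, 11, 16}
|A + B| = 6

A + B = {-8, -3, 4, 9, 11, 16}


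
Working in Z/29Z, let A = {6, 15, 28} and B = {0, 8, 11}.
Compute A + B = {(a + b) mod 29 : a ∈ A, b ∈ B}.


Work in Z/29Z: reduce every sum a + b modulo 29.
Enumerate all 9 pairs:
a = 6: 6+0=6, 6+8=14, 6+11=17
a = 15: 15+0=15, 15+8=23, 15+11=26
a = 28: 28+0=28, 28+8=7, 28+11=10
Distinct residues collected: {6, 7, 10, 14, 15, 17, 23, 26, 28}
|A + B| = 9 (out of 29 total residues).

A + B = {6, 7, 10, 14, 15, 17, 23, 26, 28}


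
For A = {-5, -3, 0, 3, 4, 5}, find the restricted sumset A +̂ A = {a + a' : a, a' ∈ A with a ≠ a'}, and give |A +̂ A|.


Restricted sumset: A +̂ A = {a + a' : a ∈ A, a' ∈ A, a ≠ a'}.
Equivalently, take A + A and drop any sum 2a that is achievable ONLY as a + a for a ∈ A (i.e. sums representable only with equal summands).
Enumerate pairs (a, a') with a < a' (symmetric, so each unordered pair gives one sum; this covers all a ≠ a'):
  -5 + -3 = -8
  -5 + 0 = -5
  -5 + 3 = -2
  -5 + 4 = -1
  -5 + 5 = 0
  -3 + 0 = -3
  -3 + 3 = 0
  -3 + 4 = 1
  -3 + 5 = 2
  0 + 3 = 3
  0 + 4 = 4
  0 + 5 = 5
  3 + 4 = 7
  3 + 5 = 8
  4 + 5 = 9
Collected distinct sums: {-8, -5, -3, -2, -1, 0, 1, 2, 3, 4, 5, 7, 8, 9}
|A +̂ A| = 14
(Reference bound: |A +̂ A| ≥ 2|A| - 3 for |A| ≥ 2, with |A| = 6 giving ≥ 9.)

|A +̂ A| = 14


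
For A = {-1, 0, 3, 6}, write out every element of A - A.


A - A = {a - a' : a, a' ∈ A}.
Compute a - a' for each ordered pair (a, a'):
a = -1: -1--1=0, -1-0=-1, -1-3=-4, -1-6=-7
a = 0: 0--1=1, 0-0=0, 0-3=-3, 0-6=-6
a = 3: 3--1=4, 3-0=3, 3-3=0, 3-6=-3
a = 6: 6--1=7, 6-0=6, 6-3=3, 6-6=0
Collecting distinct values (and noting 0 appears from a-a):
A - A = {-7, -6, -4, -3, -1, 0, 1, 3, 4, 6, 7}
|A - A| = 11

A - A = {-7, -6, -4, -3, -1, 0, 1, 3, 4, 6, 7}


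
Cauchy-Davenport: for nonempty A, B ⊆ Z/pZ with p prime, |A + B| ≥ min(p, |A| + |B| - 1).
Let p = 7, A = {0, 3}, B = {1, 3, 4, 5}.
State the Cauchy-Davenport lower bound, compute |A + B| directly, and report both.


Cauchy-Davenport: |A + B| ≥ min(p, |A| + |B| - 1) for A, B nonempty in Z/pZ.
|A| = 2, |B| = 4, p = 7.
CD lower bound = min(7, 2 + 4 - 1) = min(7, 5) = 5.
Compute A + B mod 7 directly:
a = 0: 0+1=1, 0+3=3, 0+4=4, 0+5=5
a = 3: 3+1=4, 3+3=6, 3+4=0, 3+5=1
A + B = {0, 1, 3, 4, 5, 6}, so |A + B| = 6.
Verify: 6 ≥ 5? Yes ✓.

CD lower bound = 5, actual |A + B| = 6.


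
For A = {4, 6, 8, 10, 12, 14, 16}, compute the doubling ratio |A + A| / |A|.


|A| = 7.
Compute A + A by enumerating all 49 pairs.
A + A = {8, 10, 12, 14, 16, 18, 20, 22, 24, 26, 28, 30, 32}, so |A + A| = 13.
K = |A + A| / |A| = 13/7 (already in lowest terms) ≈ 1.8571.
Reference: AP of size 7 gives K = 13/7 ≈ 1.8571; a fully generic set of size 7 gives K ≈ 4.0000.

|A| = 7, |A + A| = 13, K = 13/7.


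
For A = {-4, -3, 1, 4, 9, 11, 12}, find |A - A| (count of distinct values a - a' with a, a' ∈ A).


A - A = {a - a' : a, a' ∈ A}; |A| = 7.
Bounds: 2|A|-1 ≤ |A - A| ≤ |A|² - |A| + 1, i.e. 13 ≤ |A - A| ≤ 43.
Note: 0 ∈ A - A always (from a - a). The set is symmetric: if d ∈ A - A then -d ∈ A - A.
Enumerate nonzero differences d = a - a' with a > a' (then include -d):
Positive differences: {1, 2, 3, 4, 5, 7, 8, 10, 11, 12, 13, 14, 15, 16}
Full difference set: {0} ∪ (positive diffs) ∪ (negative diffs).
|A - A| = 1 + 2·14 = 29 (matches direct enumeration: 29).

|A - A| = 29


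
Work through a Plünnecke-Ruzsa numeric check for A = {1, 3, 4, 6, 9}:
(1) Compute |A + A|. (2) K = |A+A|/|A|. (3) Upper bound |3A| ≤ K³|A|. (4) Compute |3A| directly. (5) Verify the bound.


|A| = 5.
Step 1: Compute A + A by enumerating all 25 pairs.
A + A = {2, 4, 5, 6, 7, 8, 9, 10, 12, 13, 15, 18}, so |A + A| = 12.
Step 2: Doubling constant K = |A + A|/|A| = 12/5 = 12/5 ≈ 2.4000.
Step 3: Plünnecke-Ruzsa gives |3A| ≤ K³·|A| = (2.4000)³ · 5 ≈ 69.1200.
Step 4: Compute 3A = A + A + A directly by enumerating all triples (a,b,c) ∈ A³; |3A| = 20.
Step 5: Check 20 ≤ 69.1200? Yes ✓.

K = 12/5, Plünnecke-Ruzsa bound K³|A| ≈ 69.1200, |3A| = 20, inequality holds.


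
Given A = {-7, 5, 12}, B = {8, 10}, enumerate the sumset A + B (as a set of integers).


A + B = {a + b : a ∈ A, b ∈ B}.
Enumerate all |A|·|B| = 3·2 = 6 pairs (a, b) and collect distinct sums.
a = -7: -7+8=1, -7+10=3
a = 5: 5+8=13, 5+10=15
a = 12: 12+8=20, 12+10=22
Collecting distinct sums: A + B = {1, 3, 13, 15, 20, 22}
|A + B| = 6

A + B = {1, 3, 13, 15, 20, 22}


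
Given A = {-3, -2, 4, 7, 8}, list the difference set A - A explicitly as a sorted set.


A - A = {a - a' : a, a' ∈ A}.
Compute a - a' for each ordered pair (a, a'):
a = -3: -3--3=0, -3--2=-1, -3-4=-7, -3-7=-10, -3-8=-11
a = -2: -2--3=1, -2--2=0, -2-4=-6, -2-7=-9, -2-8=-10
a = 4: 4--3=7, 4--2=6, 4-4=0, 4-7=-3, 4-8=-4
a = 7: 7--3=10, 7--2=9, 7-4=3, 7-7=0, 7-8=-1
a = 8: 8--3=11, 8--2=10, 8-4=4, 8-7=1, 8-8=0
Collecting distinct values (and noting 0 appears from a-a):
A - A = {-11, -10, -9, -7, -6, -4, -3, -1, 0, 1, 3, 4, 6, 7, 9, 10, 11}
|A - A| = 17

A - A = {-11, -10, -9, -7, -6, -4, -3, -1, 0, 1, 3, 4, 6, 7, 9, 10, 11}


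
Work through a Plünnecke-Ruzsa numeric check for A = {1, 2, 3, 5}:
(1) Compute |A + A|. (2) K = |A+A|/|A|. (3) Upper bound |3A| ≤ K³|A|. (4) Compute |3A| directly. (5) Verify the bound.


|A| = 4.
Step 1: Compute A + A by enumerating all 16 pairs.
A + A = {2, 3, 4, 5, 6, 7, 8, 10}, so |A + A| = 8.
Step 2: Doubling constant K = |A + A|/|A| = 8/4 = 8/4 ≈ 2.0000.
Step 3: Plünnecke-Ruzsa gives |3A| ≤ K³·|A| = (2.0000)³ · 4 ≈ 32.0000.
Step 4: Compute 3A = A + A + A directly by enumerating all triples (a,b,c) ∈ A³; |3A| = 12.
Step 5: Check 12 ≤ 32.0000? Yes ✓.

K = 8/4, Plünnecke-Ruzsa bound K³|A| ≈ 32.0000, |3A| = 12, inequality holds.


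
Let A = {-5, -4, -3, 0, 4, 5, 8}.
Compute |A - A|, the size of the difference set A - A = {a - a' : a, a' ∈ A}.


A - A = {a - a' : a, a' ∈ A}; |A| = 7.
Bounds: 2|A|-1 ≤ |A - A| ≤ |A|² - |A| + 1, i.e. 13 ≤ |A - A| ≤ 43.
Note: 0 ∈ A - A always (from a - a). The set is symmetric: if d ∈ A - A then -d ∈ A - A.
Enumerate nonzero differences d = a - a' with a > a' (then include -d):
Positive differences: {1, 2, 3, 4, 5, 7, 8, 9, 10, 11, 12, 13}
Full difference set: {0} ∪ (positive diffs) ∪ (negative diffs).
|A - A| = 1 + 2·12 = 25 (matches direct enumeration: 25).

|A - A| = 25


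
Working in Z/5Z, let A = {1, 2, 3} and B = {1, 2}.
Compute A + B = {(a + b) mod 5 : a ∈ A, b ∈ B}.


Work in Z/5Z: reduce every sum a + b modulo 5.
Enumerate all 6 pairs:
a = 1: 1+1=2, 1+2=3
a = 2: 2+1=3, 2+2=4
a = 3: 3+1=4, 3+2=0
Distinct residues collected: {0, 2, 3, 4}
|A + B| = 4 (out of 5 total residues).

A + B = {0, 2, 3, 4}


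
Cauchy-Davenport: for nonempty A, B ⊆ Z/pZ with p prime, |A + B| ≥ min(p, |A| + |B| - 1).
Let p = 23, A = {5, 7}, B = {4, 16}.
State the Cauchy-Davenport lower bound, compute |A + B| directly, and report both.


Cauchy-Davenport: |A + B| ≥ min(p, |A| + |B| - 1) for A, B nonempty in Z/pZ.
|A| = 2, |B| = 2, p = 23.
CD lower bound = min(23, 2 + 2 - 1) = min(23, 3) = 3.
Compute A + B mod 23 directly:
a = 5: 5+4=9, 5+16=21
a = 7: 7+4=11, 7+16=0
A + B = {0, 9, 11, 21}, so |A + B| = 4.
Verify: 4 ≥ 3? Yes ✓.

CD lower bound = 3, actual |A + B| = 4.


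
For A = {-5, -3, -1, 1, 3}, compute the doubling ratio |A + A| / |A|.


|A| = 5.
Compute A + A by enumerating all 25 pairs.
A + A = {-10, -8, -6, -4, -2, 0, 2, 4, 6}, so |A + A| = 9.
K = |A + A| / |A| = 9/5 (already in lowest terms) ≈ 1.8000.
Reference: AP of size 5 gives K = 9/5 ≈ 1.8000; a fully generic set of size 5 gives K ≈ 3.0000.

|A| = 5, |A + A| = 9, K = 9/5.


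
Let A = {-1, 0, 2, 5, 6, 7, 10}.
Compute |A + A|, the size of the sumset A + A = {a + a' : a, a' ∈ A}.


A + A = {a + a' : a, a' ∈ A}; |A| = 7.
General bounds: 2|A| - 1 ≤ |A + A| ≤ |A|(|A|+1)/2, i.e. 13 ≤ |A + A| ≤ 28.
Lower bound 2|A|-1 is attained iff A is an arithmetic progression.
Enumerate sums a + a' for a ≤ a' (symmetric, so this suffices):
a = -1: -1+-1=-2, -1+0=-1, -1+2=1, -1+5=4, -1+6=5, -1+7=6, -1+10=9
a = 0: 0+0=0, 0+2=2, 0+5=5, 0+6=6, 0+7=7, 0+10=10
a = 2: 2+2=4, 2+5=7, 2+6=8, 2+7=9, 2+10=12
a = 5: 5+5=10, 5+6=11, 5+7=12, 5+10=15
a = 6: 6+6=12, 6+7=13, 6+10=16
a = 7: 7+7=14, 7+10=17
a = 10: 10+10=20
Distinct sums: {-2, -1, 0, 1, 2, 4, 5, 6, 7, 8, 9, 10, 11, 12, 13, 14, 15, 16, 17, 20}
|A + A| = 20

|A + A| = 20


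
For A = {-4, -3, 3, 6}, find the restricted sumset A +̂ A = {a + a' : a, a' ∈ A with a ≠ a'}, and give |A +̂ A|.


Restricted sumset: A +̂ A = {a + a' : a ∈ A, a' ∈ A, a ≠ a'}.
Equivalently, take A + A and drop any sum 2a that is achievable ONLY as a + a for a ∈ A (i.e. sums representable only with equal summands).
Enumerate pairs (a, a') with a < a' (symmetric, so each unordered pair gives one sum; this covers all a ≠ a'):
  -4 + -3 = -7
  -4 + 3 = -1
  -4 + 6 = 2
  -3 + 3 = 0
  -3 + 6 = 3
  3 + 6 = 9
Collected distinct sums: {-7, -1, 0, 2, 3, 9}
|A +̂ A| = 6
(Reference bound: |A +̂ A| ≥ 2|A| - 3 for |A| ≥ 2, with |A| = 4 giving ≥ 5.)

|A +̂ A| = 6


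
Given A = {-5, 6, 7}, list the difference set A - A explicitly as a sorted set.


A - A = {a - a' : a, a' ∈ A}.
Compute a - a' for each ordered pair (a, a'):
a = -5: -5--5=0, -5-6=-11, -5-7=-12
a = 6: 6--5=11, 6-6=0, 6-7=-1
a = 7: 7--5=12, 7-6=1, 7-7=0
Collecting distinct values (and noting 0 appears from a-a):
A - A = {-12, -11, -1, 0, 1, 11, 12}
|A - A| = 7

A - A = {-12, -11, -1, 0, 1, 11, 12}


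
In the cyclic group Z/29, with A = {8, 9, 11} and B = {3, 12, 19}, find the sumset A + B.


Work in Z/29Z: reduce every sum a + b modulo 29.
Enumerate all 9 pairs:
a = 8: 8+3=11, 8+12=20, 8+19=27
a = 9: 9+3=12, 9+12=21, 9+19=28
a = 11: 11+3=14, 11+12=23, 11+19=1
Distinct residues collected: {1, 11, 12, 14, 20, 21, 23, 27, 28}
|A + B| = 9 (out of 29 total residues).

A + B = {1, 11, 12, 14, 20, 21, 23, 27, 28}


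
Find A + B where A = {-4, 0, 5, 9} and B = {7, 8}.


A + B = {a + b : a ∈ A, b ∈ B}.
Enumerate all |A|·|B| = 4·2 = 8 pairs (a, b) and collect distinct sums.
a = -4: -4+7=3, -4+8=4
a = 0: 0+7=7, 0+8=8
a = 5: 5+7=12, 5+8=13
a = 9: 9+7=16, 9+8=17
Collecting distinct sums: A + B = {3, 4, 7, 8, 12, 13, 16, 17}
|A + B| = 8

A + B = {3, 4, 7, 8, 12, 13, 16, 17}


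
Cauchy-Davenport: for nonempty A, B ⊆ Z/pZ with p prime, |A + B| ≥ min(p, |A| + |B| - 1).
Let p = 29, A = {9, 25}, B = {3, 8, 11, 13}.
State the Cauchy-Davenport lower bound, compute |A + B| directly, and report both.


Cauchy-Davenport: |A + B| ≥ min(p, |A| + |B| - 1) for A, B nonempty in Z/pZ.
|A| = 2, |B| = 4, p = 29.
CD lower bound = min(29, 2 + 4 - 1) = min(29, 5) = 5.
Compute A + B mod 29 directly:
a = 9: 9+3=12, 9+8=17, 9+11=20, 9+13=22
a = 25: 25+3=28, 25+8=4, 25+11=7, 25+13=9
A + B = {4, 7, 9, 12, 17, 20, 22, 28}, so |A + B| = 8.
Verify: 8 ≥ 5? Yes ✓.

CD lower bound = 5, actual |A + B| = 8.


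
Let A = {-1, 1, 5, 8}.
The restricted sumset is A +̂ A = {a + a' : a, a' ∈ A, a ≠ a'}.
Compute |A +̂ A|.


Restricted sumset: A +̂ A = {a + a' : a ∈ A, a' ∈ A, a ≠ a'}.
Equivalently, take A + A and drop any sum 2a that is achievable ONLY as a + a for a ∈ A (i.e. sums representable only with equal summands).
Enumerate pairs (a, a') with a < a' (symmetric, so each unordered pair gives one sum; this covers all a ≠ a'):
  -1 + 1 = 0
  -1 + 5 = 4
  -1 + 8 = 7
  1 + 5 = 6
  1 + 8 = 9
  5 + 8 = 13
Collected distinct sums: {0, 4, 6, 7, 9, 13}
|A +̂ A| = 6
(Reference bound: |A +̂ A| ≥ 2|A| - 3 for |A| ≥ 2, with |A| = 4 giving ≥ 5.)

|A +̂ A| = 6


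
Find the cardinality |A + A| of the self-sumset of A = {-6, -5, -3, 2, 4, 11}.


A + A = {a + a' : a, a' ∈ A}; |A| = 6.
General bounds: 2|A| - 1 ≤ |A + A| ≤ |A|(|A|+1)/2, i.e. 11 ≤ |A + A| ≤ 21.
Lower bound 2|A|-1 is attained iff A is an arithmetic progression.
Enumerate sums a + a' for a ≤ a' (symmetric, so this suffices):
a = -6: -6+-6=-12, -6+-5=-11, -6+-3=-9, -6+2=-4, -6+4=-2, -6+11=5
a = -5: -5+-5=-10, -5+-3=-8, -5+2=-3, -5+4=-1, -5+11=6
a = -3: -3+-3=-6, -3+2=-1, -3+4=1, -3+11=8
a = 2: 2+2=4, 2+4=6, 2+11=13
a = 4: 4+4=8, 4+11=15
a = 11: 11+11=22
Distinct sums: {-12, -11, -10, -9, -8, -6, -4, -3, -2, -1, 1, 4, 5, 6, 8, 13, 15, 22}
|A + A| = 18

|A + A| = 18


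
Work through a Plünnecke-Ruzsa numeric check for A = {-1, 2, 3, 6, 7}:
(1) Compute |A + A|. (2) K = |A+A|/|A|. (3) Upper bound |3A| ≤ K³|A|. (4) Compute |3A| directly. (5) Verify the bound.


|A| = 5.
Step 1: Compute A + A by enumerating all 25 pairs.
A + A = {-2, 1, 2, 4, 5, 6, 8, 9, 10, 12, 13, 14}, so |A + A| = 12.
Step 2: Doubling constant K = |A + A|/|A| = 12/5 = 12/5 ≈ 2.4000.
Step 3: Plünnecke-Ruzsa gives |3A| ≤ K³·|A| = (2.4000)³ · 5 ≈ 69.1200.
Step 4: Compute 3A = A + A + A directly by enumerating all triples (a,b,c) ∈ A³; |3A| = 22.
Step 5: Check 22 ≤ 69.1200? Yes ✓.

K = 12/5, Plünnecke-Ruzsa bound K³|A| ≈ 69.1200, |3A| = 22, inequality holds.


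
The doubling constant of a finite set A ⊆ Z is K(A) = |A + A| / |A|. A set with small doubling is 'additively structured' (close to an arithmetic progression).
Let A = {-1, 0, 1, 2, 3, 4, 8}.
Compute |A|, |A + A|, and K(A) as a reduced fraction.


|A| = 7.
Compute A + A by enumerating all 49 pairs.
A + A = {-2, -1, 0, 1, 2, 3, 4, 5, 6, 7, 8, 9, 10, 11, 12, 16}, so |A + A| = 16.
K = |A + A| / |A| = 16/7 (already in lowest terms) ≈ 2.2857.
Reference: AP of size 7 gives K = 13/7 ≈ 1.8571; a fully generic set of size 7 gives K ≈ 4.0000.

|A| = 7, |A + A| = 16, K = 16/7.


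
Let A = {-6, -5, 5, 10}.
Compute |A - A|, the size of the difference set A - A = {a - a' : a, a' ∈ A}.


A - A = {a - a' : a, a' ∈ A}; |A| = 4.
Bounds: 2|A|-1 ≤ |A - A| ≤ |A|² - |A| + 1, i.e. 7 ≤ |A - A| ≤ 13.
Note: 0 ∈ A - A always (from a - a). The set is symmetric: if d ∈ A - A then -d ∈ A - A.
Enumerate nonzero differences d = a - a' with a > a' (then include -d):
Positive differences: {1, 5, 10, 11, 15, 16}
Full difference set: {0} ∪ (positive diffs) ∪ (negative diffs).
|A - A| = 1 + 2·6 = 13 (matches direct enumeration: 13).

|A - A| = 13


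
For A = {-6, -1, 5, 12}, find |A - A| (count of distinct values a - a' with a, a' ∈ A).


A - A = {a - a' : a, a' ∈ A}; |A| = 4.
Bounds: 2|A|-1 ≤ |A - A| ≤ |A|² - |A| + 1, i.e. 7 ≤ |A - A| ≤ 13.
Note: 0 ∈ A - A always (from a - a). The set is symmetric: if d ∈ A - A then -d ∈ A - A.
Enumerate nonzero differences d = a - a' with a > a' (then include -d):
Positive differences: {5, 6, 7, 11, 13, 18}
Full difference set: {0} ∪ (positive diffs) ∪ (negative diffs).
|A - A| = 1 + 2·6 = 13 (matches direct enumeration: 13).

|A - A| = 13


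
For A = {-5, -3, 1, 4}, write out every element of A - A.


A - A = {a - a' : a, a' ∈ A}.
Compute a - a' for each ordered pair (a, a'):
a = -5: -5--5=0, -5--3=-2, -5-1=-6, -5-4=-9
a = -3: -3--5=2, -3--3=0, -3-1=-4, -3-4=-7
a = 1: 1--5=6, 1--3=4, 1-1=0, 1-4=-3
a = 4: 4--5=9, 4--3=7, 4-1=3, 4-4=0
Collecting distinct values (and noting 0 appears from a-a):
A - A = {-9, -7, -6, -4, -3, -2, 0, 2, 3, 4, 6, 7, 9}
|A - A| = 13

A - A = {-9, -7, -6, -4, -3, -2, 0, 2, 3, 4, 6, 7, 9}


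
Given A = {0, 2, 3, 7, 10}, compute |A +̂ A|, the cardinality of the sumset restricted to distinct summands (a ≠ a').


Restricted sumset: A +̂ A = {a + a' : a ∈ A, a' ∈ A, a ≠ a'}.
Equivalently, take A + A and drop any sum 2a that is achievable ONLY as a + a for a ∈ A (i.e. sums representable only with equal summands).
Enumerate pairs (a, a') with a < a' (symmetric, so each unordered pair gives one sum; this covers all a ≠ a'):
  0 + 2 = 2
  0 + 3 = 3
  0 + 7 = 7
  0 + 10 = 10
  2 + 3 = 5
  2 + 7 = 9
  2 + 10 = 12
  3 + 7 = 10
  3 + 10 = 13
  7 + 10 = 17
Collected distinct sums: {2, 3, 5, 7, 9, 10, 12, 13, 17}
|A +̂ A| = 9
(Reference bound: |A +̂ A| ≥ 2|A| - 3 for |A| ≥ 2, with |A| = 5 giving ≥ 7.)

|A +̂ A| = 9


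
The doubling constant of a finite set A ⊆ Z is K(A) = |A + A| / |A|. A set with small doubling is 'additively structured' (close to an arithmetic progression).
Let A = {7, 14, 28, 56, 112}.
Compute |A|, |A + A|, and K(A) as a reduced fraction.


|A| = 5.
Compute A + A by enumerating all 25 pairs.
A + A = {14, 21, 28, 35, 42, 56, 63, 70, 84, 112, 119, 126, 140, 168, 224}, so |A + A| = 15.
K = |A + A| / |A| = 15/5 = 3/1 ≈ 3.0000.
Reference: AP of size 5 gives K = 9/5 ≈ 1.8000; a fully generic set of size 5 gives K ≈ 3.0000.

|A| = 5, |A + A| = 15, K = 15/5 = 3/1.


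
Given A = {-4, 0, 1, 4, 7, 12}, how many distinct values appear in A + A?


A + A = {a + a' : a, a' ∈ A}; |A| = 6.
General bounds: 2|A| - 1 ≤ |A + A| ≤ |A|(|A|+1)/2, i.e. 11 ≤ |A + A| ≤ 21.
Lower bound 2|A|-1 is attained iff A is an arithmetic progression.
Enumerate sums a + a' for a ≤ a' (symmetric, so this suffices):
a = -4: -4+-4=-8, -4+0=-4, -4+1=-3, -4+4=0, -4+7=3, -4+12=8
a = 0: 0+0=0, 0+1=1, 0+4=4, 0+7=7, 0+12=12
a = 1: 1+1=2, 1+4=5, 1+7=8, 1+12=13
a = 4: 4+4=8, 4+7=11, 4+12=16
a = 7: 7+7=14, 7+12=19
a = 12: 12+12=24
Distinct sums: {-8, -4, -3, 0, 1, 2, 3, 4, 5, 7, 8, 11, 12, 13, 14, 16, 19, 24}
|A + A| = 18

|A + A| = 18


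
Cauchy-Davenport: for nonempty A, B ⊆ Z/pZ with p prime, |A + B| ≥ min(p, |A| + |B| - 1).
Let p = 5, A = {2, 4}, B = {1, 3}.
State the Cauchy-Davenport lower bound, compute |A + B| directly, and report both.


Cauchy-Davenport: |A + B| ≥ min(p, |A| + |B| - 1) for A, B nonempty in Z/pZ.
|A| = 2, |B| = 2, p = 5.
CD lower bound = min(5, 2 + 2 - 1) = min(5, 3) = 3.
Compute A + B mod 5 directly:
a = 2: 2+1=3, 2+3=0
a = 4: 4+1=0, 4+3=2
A + B = {0, 2, 3}, so |A + B| = 3.
Verify: 3 ≥ 3? Yes ✓.

CD lower bound = 3, actual |A + B| = 3.


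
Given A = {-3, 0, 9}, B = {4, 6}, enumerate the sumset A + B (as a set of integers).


A + B = {a + b : a ∈ A, b ∈ B}.
Enumerate all |A|·|B| = 3·2 = 6 pairs (a, b) and collect distinct sums.
a = -3: -3+4=1, -3+6=3
a = 0: 0+4=4, 0+6=6
a = 9: 9+4=13, 9+6=15
Collecting distinct sums: A + B = {1, 3, 4, 6, 13, 15}
|A + B| = 6

A + B = {1, 3, 4, 6, 13, 15}


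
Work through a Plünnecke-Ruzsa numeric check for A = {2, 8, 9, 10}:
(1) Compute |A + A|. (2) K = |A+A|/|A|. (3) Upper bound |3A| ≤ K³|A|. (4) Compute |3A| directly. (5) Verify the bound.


|A| = 4.
Step 1: Compute A + A by enumerating all 16 pairs.
A + A = {4, 10, 11, 12, 16, 17, 18, 19, 20}, so |A + A| = 9.
Step 2: Doubling constant K = |A + A|/|A| = 9/4 = 9/4 ≈ 2.2500.
Step 3: Plünnecke-Ruzsa gives |3A| ≤ K³·|A| = (2.2500)³ · 4 ≈ 45.5625.
Step 4: Compute 3A = A + A + A directly by enumerating all triples (a,b,c) ∈ A³; |3A| = 16.
Step 5: Check 16 ≤ 45.5625? Yes ✓.

K = 9/4, Plünnecke-Ruzsa bound K³|A| ≈ 45.5625, |3A| = 16, inequality holds.


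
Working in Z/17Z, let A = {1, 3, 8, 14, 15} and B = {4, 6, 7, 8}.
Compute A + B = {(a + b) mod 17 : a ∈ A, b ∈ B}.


Work in Z/17Z: reduce every sum a + b modulo 17.
Enumerate all 20 pairs:
a = 1: 1+4=5, 1+6=7, 1+7=8, 1+8=9
a = 3: 3+4=7, 3+6=9, 3+7=10, 3+8=11
a = 8: 8+4=12, 8+6=14, 8+7=15, 8+8=16
a = 14: 14+4=1, 14+6=3, 14+7=4, 14+8=5
a = 15: 15+4=2, 15+6=4, 15+7=5, 15+8=6
Distinct residues collected: {1, 2, 3, 4, 5, 6, 7, 8, 9, 10, 11, 12, 14, 15, 16}
|A + B| = 15 (out of 17 total residues).

A + B = {1, 2, 3, 4, 5, 6, 7, 8, 9, 10, 11, 12, 14, 15, 16}


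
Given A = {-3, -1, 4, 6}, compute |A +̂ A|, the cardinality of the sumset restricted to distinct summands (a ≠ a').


Restricted sumset: A +̂ A = {a + a' : a ∈ A, a' ∈ A, a ≠ a'}.
Equivalently, take A + A and drop any sum 2a that is achievable ONLY as a + a for a ∈ A (i.e. sums representable only with equal summands).
Enumerate pairs (a, a') with a < a' (symmetric, so each unordered pair gives one sum; this covers all a ≠ a'):
  -3 + -1 = -4
  -3 + 4 = 1
  -3 + 6 = 3
  -1 + 4 = 3
  -1 + 6 = 5
  4 + 6 = 10
Collected distinct sums: {-4, 1, 3, 5, 10}
|A +̂ A| = 5
(Reference bound: |A +̂ A| ≥ 2|A| - 3 for |A| ≥ 2, with |A| = 4 giving ≥ 5.)

|A +̂ A| = 5


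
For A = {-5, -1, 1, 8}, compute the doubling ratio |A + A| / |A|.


|A| = 4.
Compute A + A by enumerating all 16 pairs.
A + A = {-10, -6, -4, -2, 0, 2, 3, 7, 9, 16}, so |A + A| = 10.
K = |A + A| / |A| = 10/4 = 5/2 ≈ 2.5000.
Reference: AP of size 4 gives K = 7/4 ≈ 1.7500; a fully generic set of size 4 gives K ≈ 2.5000.

|A| = 4, |A + A| = 10, K = 10/4 = 5/2.


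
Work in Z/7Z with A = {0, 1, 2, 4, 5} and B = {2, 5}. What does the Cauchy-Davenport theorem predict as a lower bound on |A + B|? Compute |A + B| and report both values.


Cauchy-Davenport: |A + B| ≥ min(p, |A| + |B| - 1) for A, B nonempty in Z/pZ.
|A| = 5, |B| = 2, p = 7.
CD lower bound = min(7, 5 + 2 - 1) = min(7, 6) = 6.
Compute A + B mod 7 directly:
a = 0: 0+2=2, 0+5=5
a = 1: 1+2=3, 1+5=6
a = 2: 2+2=4, 2+5=0
a = 4: 4+2=6, 4+5=2
a = 5: 5+2=0, 5+5=3
A + B = {0, 2, 3, 4, 5, 6}, so |A + B| = 6.
Verify: 6 ≥ 6? Yes ✓.

CD lower bound = 6, actual |A + B| = 6.


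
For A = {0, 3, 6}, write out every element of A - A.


A - A = {a - a' : a, a' ∈ A}.
Compute a - a' for each ordered pair (a, a'):
a = 0: 0-0=0, 0-3=-3, 0-6=-6
a = 3: 3-0=3, 3-3=0, 3-6=-3
a = 6: 6-0=6, 6-3=3, 6-6=0
Collecting distinct values (and noting 0 appears from a-a):
A - A = {-6, -3, 0, 3, 6}
|A - A| = 5

A - A = {-6, -3, 0, 3, 6}


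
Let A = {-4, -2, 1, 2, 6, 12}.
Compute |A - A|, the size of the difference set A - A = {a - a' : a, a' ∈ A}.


A - A = {a - a' : a, a' ∈ A}; |A| = 6.
Bounds: 2|A|-1 ≤ |A - A| ≤ |A|² - |A| + 1, i.e. 11 ≤ |A - A| ≤ 31.
Note: 0 ∈ A - A always (from a - a). The set is symmetric: if d ∈ A - A then -d ∈ A - A.
Enumerate nonzero differences d = a - a' with a > a' (then include -d):
Positive differences: {1, 2, 3, 4, 5, 6, 8, 10, 11, 14, 16}
Full difference set: {0} ∪ (positive diffs) ∪ (negative diffs).
|A - A| = 1 + 2·11 = 23 (matches direct enumeration: 23).

|A - A| = 23


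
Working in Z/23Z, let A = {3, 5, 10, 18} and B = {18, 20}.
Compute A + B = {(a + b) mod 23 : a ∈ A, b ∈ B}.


Work in Z/23Z: reduce every sum a + b modulo 23.
Enumerate all 8 pairs:
a = 3: 3+18=21, 3+20=0
a = 5: 5+18=0, 5+20=2
a = 10: 10+18=5, 10+20=7
a = 18: 18+18=13, 18+20=15
Distinct residues collected: {0, 2, 5, 7, 13, 15, 21}
|A + B| = 7 (out of 23 total residues).

A + B = {0, 2, 5, 7, 13, 15, 21}
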